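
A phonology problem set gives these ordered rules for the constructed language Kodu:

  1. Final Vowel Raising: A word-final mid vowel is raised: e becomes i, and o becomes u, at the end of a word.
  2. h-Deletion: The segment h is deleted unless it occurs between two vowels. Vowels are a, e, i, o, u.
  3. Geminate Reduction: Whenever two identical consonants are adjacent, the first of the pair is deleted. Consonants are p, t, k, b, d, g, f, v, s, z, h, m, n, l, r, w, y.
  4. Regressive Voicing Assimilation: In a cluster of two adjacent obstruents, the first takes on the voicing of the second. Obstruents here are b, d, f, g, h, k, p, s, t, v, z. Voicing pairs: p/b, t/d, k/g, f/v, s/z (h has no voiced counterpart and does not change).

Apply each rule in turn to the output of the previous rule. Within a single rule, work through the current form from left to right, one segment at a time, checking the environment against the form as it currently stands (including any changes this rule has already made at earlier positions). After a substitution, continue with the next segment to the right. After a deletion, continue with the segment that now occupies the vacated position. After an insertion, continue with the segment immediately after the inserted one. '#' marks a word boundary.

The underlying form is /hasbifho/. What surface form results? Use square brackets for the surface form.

[azbifu]

1 Final Vowel Raising: [hasbifho] → [hasbifhu]
2 h-Deletion: [hasbifhu] → [asbifu]
3 Geminate Reduction: no change — [asbifu]
4 Regressive Voicing Assimilation: [asbifu] → [azbifu]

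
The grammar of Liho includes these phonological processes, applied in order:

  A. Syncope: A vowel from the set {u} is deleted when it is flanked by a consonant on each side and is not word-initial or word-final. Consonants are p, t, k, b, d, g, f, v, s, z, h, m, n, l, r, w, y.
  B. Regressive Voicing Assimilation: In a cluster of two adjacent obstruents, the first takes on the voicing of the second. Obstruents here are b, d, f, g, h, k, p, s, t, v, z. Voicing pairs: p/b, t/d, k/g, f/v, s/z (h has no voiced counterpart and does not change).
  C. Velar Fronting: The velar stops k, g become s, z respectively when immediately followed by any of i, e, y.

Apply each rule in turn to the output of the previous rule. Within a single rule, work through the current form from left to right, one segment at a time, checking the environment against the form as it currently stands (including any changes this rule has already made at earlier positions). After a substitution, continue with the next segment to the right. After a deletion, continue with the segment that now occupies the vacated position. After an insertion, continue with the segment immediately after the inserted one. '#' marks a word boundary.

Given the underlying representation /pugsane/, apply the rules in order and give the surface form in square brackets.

A Syncope: [pugsane] → [pgsane]
B Regressive Voicing Assimilation: [pgsane] → [bksane]
C Velar Fronting: no change — [bksane]

[bksane]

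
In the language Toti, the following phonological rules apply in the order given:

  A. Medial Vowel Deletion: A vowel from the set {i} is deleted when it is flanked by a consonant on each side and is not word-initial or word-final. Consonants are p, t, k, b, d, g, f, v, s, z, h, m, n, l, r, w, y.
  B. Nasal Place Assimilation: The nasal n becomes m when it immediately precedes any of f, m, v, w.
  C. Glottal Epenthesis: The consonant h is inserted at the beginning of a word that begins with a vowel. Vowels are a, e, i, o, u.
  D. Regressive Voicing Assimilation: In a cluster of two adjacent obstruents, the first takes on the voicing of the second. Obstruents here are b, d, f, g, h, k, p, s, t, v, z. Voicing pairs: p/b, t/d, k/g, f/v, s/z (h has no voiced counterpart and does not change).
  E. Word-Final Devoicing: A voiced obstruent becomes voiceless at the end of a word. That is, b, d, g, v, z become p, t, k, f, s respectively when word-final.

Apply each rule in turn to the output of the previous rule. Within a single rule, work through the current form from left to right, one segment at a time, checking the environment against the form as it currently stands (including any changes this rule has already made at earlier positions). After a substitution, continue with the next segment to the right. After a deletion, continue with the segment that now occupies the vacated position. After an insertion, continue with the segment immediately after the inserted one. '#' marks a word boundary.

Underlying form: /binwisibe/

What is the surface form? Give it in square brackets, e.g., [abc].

A Medial Vowel Deletion: [binwisibe] → [bnwsbe]
B Nasal Place Assimilation: [bnwsbe] → [bmwsbe]
C Glottal Epenthesis: no change — [bmwsbe]
D Regressive Voicing Assimilation: [bmwsbe] → [bmwzbe]
E Word-Final Devoicing: no change — [bmwzbe]

[bmwzbe]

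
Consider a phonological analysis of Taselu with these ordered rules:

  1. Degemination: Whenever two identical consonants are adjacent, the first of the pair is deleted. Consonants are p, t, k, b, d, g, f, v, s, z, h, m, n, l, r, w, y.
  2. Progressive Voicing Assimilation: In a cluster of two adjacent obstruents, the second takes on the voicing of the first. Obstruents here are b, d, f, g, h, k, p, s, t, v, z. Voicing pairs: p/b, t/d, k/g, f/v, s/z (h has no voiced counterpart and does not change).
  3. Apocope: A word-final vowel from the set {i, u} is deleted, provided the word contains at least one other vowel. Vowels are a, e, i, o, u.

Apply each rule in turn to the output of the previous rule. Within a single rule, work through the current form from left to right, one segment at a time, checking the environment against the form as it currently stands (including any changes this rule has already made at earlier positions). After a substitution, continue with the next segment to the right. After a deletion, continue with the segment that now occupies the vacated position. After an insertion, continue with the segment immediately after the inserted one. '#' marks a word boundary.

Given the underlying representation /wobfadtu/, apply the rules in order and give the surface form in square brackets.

1 Degemination: no change — [wobfadtu]
2 Progressive Voicing Assimilation: [wobfadtu] → [wobvaddu]
3 Apocope: [wobvaddu] → [wobvadd]

[wobvadd]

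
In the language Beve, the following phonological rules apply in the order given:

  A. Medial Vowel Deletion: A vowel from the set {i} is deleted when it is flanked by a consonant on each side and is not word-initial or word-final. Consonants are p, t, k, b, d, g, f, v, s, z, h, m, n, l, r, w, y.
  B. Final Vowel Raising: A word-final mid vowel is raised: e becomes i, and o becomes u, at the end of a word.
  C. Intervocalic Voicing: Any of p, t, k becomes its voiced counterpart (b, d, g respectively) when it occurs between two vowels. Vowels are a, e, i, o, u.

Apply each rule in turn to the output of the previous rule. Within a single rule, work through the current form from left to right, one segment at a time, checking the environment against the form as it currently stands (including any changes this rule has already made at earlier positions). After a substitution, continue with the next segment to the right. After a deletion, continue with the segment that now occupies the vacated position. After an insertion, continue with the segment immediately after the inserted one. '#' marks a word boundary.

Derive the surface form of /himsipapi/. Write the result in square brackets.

A Medial Vowel Deletion: [himsipapi] → [hmspapi]
B Final Vowel Raising: no change — [hmspapi]
C Intervocalic Voicing: [hmspapi] → [hmspabi]

[hmspabi]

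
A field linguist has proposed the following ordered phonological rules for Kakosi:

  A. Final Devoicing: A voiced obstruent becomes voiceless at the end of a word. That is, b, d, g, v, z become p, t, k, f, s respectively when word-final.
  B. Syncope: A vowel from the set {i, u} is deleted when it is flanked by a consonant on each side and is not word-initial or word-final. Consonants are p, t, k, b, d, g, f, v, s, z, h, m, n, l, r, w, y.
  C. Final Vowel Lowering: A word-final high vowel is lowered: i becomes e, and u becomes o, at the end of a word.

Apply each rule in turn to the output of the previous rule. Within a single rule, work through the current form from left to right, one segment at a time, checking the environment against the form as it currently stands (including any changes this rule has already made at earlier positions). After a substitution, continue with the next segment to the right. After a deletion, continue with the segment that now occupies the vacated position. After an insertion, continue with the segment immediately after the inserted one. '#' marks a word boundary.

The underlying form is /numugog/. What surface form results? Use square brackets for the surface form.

A Final Devoicing: [numugog] → [numugok]
B Syncope: [numugok] → [nmgok]
C Final Vowel Lowering: no change — [nmgok]

[nmgok]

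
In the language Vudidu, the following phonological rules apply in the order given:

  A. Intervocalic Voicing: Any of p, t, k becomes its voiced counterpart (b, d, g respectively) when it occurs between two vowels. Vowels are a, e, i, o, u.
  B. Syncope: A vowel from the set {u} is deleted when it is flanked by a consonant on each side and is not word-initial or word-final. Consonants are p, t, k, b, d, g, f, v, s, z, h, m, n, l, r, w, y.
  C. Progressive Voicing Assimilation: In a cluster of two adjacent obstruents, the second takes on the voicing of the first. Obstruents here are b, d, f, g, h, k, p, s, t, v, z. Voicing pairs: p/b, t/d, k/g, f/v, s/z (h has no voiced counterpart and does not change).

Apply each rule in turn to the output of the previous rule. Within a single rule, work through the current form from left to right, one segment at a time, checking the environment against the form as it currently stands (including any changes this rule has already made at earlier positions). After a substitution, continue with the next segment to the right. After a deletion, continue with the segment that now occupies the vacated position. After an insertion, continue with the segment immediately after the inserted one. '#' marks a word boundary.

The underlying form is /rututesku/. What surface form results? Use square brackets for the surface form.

[rddesku]

A Intervocalic Voicing: [rututesku] → [rududesku]
B Syncope: [rududesku] → [rddesku]
C Progressive Voicing Assimilation: no change — [rddesku]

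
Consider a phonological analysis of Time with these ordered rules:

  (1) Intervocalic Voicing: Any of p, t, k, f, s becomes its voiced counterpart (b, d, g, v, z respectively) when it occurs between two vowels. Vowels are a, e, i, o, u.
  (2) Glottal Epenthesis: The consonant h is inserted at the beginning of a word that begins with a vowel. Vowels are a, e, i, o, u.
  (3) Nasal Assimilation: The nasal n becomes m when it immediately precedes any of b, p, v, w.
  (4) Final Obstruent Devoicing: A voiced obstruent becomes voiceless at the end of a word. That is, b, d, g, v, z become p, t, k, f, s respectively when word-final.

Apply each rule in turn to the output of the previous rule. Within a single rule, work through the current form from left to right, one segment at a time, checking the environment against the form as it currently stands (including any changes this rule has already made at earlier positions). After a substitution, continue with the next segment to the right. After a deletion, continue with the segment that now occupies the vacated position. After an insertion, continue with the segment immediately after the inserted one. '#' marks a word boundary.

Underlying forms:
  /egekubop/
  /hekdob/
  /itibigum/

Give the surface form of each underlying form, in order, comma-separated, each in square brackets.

/egekubop/:
  (1) Intervocalic Voicing: [egekubop] → [egegubop]
  (2) Glottal Epenthesis: [egegubop] → [hegegubop]
  (3) Nasal Assimilation: no change — [hegegubop]
  (4) Final Obstruent Devoicing: no change — [hegegubop]
/hekdob/:
  (1) Intervocalic Voicing: no change — [hekdob]
  (2) Glottal Epenthesis: no change — [hekdob]
  (3) Nasal Assimilation: no change — [hekdob]
  (4) Final Obstruent Devoicing: [hekdob] → [hekdop]
/itibigum/:
  (1) Intervocalic Voicing: [itibigum] → [idibigum]
  (2) Glottal Epenthesis: [idibigum] → [hidibigum]
  (3) Nasal Assimilation: no change — [hidibigum]
  (4) Final Obstruent Devoicing: no change — [hidibigum]

[hegegubop], [hekdop], [hidibigum]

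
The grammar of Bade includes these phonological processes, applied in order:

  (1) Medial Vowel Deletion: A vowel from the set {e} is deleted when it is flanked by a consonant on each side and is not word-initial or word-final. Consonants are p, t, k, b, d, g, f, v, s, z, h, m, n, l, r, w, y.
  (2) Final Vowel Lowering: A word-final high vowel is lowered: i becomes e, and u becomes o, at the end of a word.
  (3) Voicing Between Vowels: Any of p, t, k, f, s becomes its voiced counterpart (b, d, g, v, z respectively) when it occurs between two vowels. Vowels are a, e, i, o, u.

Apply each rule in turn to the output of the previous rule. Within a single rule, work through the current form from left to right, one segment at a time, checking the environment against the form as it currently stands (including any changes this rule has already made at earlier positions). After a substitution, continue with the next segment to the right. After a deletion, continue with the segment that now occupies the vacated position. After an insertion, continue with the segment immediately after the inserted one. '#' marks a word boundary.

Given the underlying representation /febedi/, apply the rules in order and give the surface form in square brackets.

[fbde]

(1) Medial Vowel Deletion: [febedi] → [fbdi]
(2) Final Vowel Lowering: [fbdi] → [fbde]
(3) Voicing Between Vowels: no change — [fbde]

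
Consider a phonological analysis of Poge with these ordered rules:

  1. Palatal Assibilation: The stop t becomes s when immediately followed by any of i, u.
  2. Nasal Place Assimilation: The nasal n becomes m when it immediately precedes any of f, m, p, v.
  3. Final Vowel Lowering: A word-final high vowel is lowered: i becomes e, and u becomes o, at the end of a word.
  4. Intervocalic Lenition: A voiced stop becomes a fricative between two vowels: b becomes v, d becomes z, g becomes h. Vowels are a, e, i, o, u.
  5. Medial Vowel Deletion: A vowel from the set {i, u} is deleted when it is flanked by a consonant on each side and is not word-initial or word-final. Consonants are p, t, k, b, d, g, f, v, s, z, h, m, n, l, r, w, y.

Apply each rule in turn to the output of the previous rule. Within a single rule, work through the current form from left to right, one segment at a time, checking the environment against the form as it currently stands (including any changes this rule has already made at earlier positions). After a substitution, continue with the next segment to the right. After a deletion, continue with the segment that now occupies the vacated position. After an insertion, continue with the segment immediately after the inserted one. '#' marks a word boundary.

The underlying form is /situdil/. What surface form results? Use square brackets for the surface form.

1 Palatal Assibilation: [situdil] → [sisudil]
2 Nasal Place Assimilation: no change — [sisudil]
3 Final Vowel Lowering: no change — [sisudil]
4 Intervocalic Lenition: [sisudil] → [sisuzil]
5 Medial Vowel Deletion: [sisuzil] → [sszl]

[sszl]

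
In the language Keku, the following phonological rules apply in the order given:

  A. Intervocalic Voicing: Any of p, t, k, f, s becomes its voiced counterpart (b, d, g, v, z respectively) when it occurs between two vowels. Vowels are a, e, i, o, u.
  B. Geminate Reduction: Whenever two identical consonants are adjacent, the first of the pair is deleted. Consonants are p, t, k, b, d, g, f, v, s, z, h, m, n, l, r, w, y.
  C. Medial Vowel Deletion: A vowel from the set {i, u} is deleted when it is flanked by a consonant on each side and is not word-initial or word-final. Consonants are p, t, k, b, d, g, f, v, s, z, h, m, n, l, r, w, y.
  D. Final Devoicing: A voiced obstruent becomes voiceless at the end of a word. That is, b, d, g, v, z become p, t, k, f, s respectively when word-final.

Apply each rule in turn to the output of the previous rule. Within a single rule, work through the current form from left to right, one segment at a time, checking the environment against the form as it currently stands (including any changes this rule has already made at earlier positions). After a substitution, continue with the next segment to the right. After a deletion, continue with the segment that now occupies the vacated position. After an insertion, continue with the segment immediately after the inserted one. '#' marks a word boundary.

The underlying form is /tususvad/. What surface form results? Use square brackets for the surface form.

[tzsvat]

A Intervocalic Voicing: [tususvad] → [tuzusvad]
B Geminate Reduction: no change — [tuzusvad]
C Medial Vowel Deletion: [tuzusvad] → [tzsvad]
D Final Devoicing: [tzsvad] → [tzsvat]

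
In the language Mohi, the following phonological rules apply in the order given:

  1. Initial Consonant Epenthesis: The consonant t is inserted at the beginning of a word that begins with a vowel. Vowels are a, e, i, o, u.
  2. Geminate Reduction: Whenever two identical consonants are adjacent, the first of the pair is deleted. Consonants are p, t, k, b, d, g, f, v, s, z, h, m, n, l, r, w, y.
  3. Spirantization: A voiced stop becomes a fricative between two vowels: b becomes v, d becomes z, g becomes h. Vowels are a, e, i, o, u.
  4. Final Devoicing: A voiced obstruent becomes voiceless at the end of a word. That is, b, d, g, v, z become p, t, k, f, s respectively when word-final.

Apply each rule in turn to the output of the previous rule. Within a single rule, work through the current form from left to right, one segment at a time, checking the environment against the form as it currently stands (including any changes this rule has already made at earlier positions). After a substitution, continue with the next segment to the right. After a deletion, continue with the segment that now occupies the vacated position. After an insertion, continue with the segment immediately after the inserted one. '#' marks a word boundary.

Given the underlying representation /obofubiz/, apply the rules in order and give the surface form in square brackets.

1 Initial Consonant Epenthesis: [obofubiz] → [tobofubiz]
2 Geminate Reduction: no change — [tobofubiz]
3 Spirantization: [tobofubiz] → [tovofuviz]
4 Final Devoicing: [tovofuviz] → [tovofuvis]

[tovofuvis]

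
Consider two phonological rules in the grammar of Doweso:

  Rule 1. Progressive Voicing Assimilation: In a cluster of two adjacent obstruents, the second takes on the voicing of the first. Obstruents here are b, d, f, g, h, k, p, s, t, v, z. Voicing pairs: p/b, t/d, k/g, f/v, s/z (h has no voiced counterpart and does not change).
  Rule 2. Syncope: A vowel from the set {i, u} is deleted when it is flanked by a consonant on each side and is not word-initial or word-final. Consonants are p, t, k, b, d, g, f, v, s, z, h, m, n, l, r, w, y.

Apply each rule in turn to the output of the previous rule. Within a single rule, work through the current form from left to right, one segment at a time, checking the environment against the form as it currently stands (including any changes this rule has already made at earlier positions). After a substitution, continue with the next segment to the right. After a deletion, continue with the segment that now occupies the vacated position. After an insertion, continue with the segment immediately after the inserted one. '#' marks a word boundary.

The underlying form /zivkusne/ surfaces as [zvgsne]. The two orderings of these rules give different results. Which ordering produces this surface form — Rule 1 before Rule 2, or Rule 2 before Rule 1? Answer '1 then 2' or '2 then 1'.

1 then 2

Order 1 then 2:
  1 Progressive Voicing Assimilation: [zivkusne] → [zivgusne]
  2 Syncope: [zivgusne] → [zvgsne]
  result: [zvgsne]
Order 2 then 1:
  2 Syncope: [zivkusne] → [zvksne]
  1 Progressive Voicing Assimilation: [zvksne] → [zvgzne]
  result: [zvgzne]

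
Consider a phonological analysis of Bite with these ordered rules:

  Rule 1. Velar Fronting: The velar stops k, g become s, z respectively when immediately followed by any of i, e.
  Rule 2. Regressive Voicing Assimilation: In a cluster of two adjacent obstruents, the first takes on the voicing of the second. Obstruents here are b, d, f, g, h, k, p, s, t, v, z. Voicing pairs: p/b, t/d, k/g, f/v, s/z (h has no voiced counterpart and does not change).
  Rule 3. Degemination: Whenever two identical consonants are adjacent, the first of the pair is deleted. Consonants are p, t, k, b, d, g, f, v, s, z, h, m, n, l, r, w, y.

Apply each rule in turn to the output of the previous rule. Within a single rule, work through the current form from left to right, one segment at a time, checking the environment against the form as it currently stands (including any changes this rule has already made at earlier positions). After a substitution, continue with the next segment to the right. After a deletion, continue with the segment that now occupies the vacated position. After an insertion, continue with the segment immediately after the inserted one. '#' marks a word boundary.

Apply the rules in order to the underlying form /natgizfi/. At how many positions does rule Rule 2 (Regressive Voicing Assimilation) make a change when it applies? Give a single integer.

2

Rule 1 Velar Fronting: [natgizfi] → [natzizfi]
Rule 2 Regressive Voicing Assimilation: [natzizfi] → [nadzisfi]
Rule 3 Degemination: no change — [nadzisfi]
Rule Rule 2 changed 2 position(s).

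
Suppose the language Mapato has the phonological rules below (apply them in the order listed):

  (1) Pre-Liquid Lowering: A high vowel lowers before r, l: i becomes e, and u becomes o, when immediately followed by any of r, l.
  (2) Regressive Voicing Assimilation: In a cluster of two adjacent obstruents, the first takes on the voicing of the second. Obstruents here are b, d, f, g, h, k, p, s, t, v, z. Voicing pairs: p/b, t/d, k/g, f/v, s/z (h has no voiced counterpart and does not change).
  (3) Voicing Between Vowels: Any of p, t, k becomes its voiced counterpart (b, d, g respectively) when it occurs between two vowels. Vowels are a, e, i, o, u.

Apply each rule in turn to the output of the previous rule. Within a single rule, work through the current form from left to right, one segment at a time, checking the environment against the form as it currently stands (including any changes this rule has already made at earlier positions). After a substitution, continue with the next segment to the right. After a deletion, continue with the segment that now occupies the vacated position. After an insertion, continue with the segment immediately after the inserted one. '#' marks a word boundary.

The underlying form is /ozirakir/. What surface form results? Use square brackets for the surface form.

[ozerager]

(1) Pre-Liquid Lowering: [ozirakir] → [ozeraker]
(2) Regressive Voicing Assimilation: no change — [ozeraker]
(3) Voicing Between Vowels: [ozeraker] → [ozerager]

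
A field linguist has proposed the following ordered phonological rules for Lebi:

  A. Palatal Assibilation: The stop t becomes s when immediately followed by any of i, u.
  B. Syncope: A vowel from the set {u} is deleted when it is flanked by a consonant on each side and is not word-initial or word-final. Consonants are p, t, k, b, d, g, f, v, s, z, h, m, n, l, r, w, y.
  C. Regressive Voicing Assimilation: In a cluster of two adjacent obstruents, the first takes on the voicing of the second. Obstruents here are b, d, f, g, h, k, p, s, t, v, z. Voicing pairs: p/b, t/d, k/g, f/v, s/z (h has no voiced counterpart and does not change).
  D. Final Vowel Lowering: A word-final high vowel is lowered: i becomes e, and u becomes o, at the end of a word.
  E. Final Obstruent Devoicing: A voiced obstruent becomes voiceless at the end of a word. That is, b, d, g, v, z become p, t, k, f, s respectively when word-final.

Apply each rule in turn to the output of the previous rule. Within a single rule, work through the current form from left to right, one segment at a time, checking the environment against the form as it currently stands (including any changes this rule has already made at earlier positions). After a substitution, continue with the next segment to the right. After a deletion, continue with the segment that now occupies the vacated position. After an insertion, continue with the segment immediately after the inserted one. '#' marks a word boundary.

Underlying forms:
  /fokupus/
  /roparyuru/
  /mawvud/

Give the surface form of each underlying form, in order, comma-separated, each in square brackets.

[fokps], [roparyro], [mawvt]

/fokupus/:
  A Palatal Assibilation: no change — [fokupus]
  B Syncope: [fokupus] → [fokps]
  C Regressive Voicing Assimilation: no change — [fokps]
  D Final Vowel Lowering: no change — [fokps]
  E Final Obstruent Devoicing: no change — [fokps]
/roparyuru/:
  A Palatal Assibilation: no change — [roparyuru]
  B Syncope: [roparyuru] → [roparyru]
  C Regressive Voicing Assimilation: no change — [roparyru]
  D Final Vowel Lowering: [roparyru] → [roparyro]
  E Final Obstruent Devoicing: no change — [roparyro]
/mawvud/:
  A Palatal Assibilation: no change — [mawvud]
  B Syncope: [mawvud] → [mawvd]
  C Regressive Voicing Assimilation: no change — [mawvd]
  D Final Vowel Lowering: no change — [mawvd]
  E Final Obstruent Devoicing: [mawvd] → [mawvt]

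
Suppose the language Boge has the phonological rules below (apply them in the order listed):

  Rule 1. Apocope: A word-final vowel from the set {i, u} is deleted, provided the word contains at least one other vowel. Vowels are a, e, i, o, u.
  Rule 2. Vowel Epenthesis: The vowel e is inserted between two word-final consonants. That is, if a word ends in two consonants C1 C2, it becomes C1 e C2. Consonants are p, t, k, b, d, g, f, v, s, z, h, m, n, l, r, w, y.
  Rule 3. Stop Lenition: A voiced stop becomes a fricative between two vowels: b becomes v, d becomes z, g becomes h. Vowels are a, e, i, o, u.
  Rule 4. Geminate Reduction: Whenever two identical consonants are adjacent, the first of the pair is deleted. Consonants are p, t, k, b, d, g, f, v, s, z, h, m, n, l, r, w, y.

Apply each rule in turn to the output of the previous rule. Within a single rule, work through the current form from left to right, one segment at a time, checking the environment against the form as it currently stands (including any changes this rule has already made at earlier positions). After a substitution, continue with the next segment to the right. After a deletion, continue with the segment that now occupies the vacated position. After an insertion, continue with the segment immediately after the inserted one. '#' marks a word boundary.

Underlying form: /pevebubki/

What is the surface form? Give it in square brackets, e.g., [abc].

[pevevuvek]

Rule 1 Apocope: [pevebubki] → [pevebubk]
Rule 2 Vowel Epenthesis: [pevebubk] → [pevebubek]
Rule 3 Stop Lenition: [pevebubek] → [pevevuvek]
Rule 4 Geminate Reduction: no change — [pevevuvek]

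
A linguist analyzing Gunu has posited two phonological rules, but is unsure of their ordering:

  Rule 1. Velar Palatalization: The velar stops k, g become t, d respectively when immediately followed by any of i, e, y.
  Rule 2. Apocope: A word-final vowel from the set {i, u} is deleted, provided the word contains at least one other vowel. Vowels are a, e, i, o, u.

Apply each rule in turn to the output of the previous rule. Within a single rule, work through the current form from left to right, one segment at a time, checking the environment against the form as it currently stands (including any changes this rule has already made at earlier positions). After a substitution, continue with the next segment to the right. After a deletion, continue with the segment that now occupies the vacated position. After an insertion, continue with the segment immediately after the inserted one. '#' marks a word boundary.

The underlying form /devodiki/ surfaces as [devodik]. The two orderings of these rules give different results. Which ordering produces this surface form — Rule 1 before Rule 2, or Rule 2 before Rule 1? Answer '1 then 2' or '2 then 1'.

2 then 1

Order 1 then 2:
  1 Velar Palatalization: [devodiki] → [devoditi]
  2 Apocope: [devoditi] → [devodit]
  result: [devodit]
Order 2 then 1:
  2 Apocope: [devodiki] → [devodik]
  1 Velar Palatalization: no change — [devodik]
  result: [devodik]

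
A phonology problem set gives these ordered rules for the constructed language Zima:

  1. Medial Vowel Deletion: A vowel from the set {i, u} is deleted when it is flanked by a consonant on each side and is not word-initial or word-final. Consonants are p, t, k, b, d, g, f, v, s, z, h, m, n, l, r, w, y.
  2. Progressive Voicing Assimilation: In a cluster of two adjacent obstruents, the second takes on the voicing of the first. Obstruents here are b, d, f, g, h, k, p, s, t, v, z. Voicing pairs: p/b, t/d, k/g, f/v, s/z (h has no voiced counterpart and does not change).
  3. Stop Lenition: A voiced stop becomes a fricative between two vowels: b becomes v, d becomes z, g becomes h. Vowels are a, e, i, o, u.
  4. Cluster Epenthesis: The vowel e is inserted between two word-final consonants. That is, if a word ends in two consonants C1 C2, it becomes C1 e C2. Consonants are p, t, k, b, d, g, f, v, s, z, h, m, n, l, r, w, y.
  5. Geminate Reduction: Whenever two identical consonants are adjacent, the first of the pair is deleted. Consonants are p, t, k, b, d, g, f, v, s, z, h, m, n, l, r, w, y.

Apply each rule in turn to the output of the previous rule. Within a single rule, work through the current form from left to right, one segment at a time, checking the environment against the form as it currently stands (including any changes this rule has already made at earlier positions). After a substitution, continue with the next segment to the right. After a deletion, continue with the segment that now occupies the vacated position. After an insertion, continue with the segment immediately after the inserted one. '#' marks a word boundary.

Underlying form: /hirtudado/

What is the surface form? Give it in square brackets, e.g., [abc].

[hrtazo]

1 Medial Vowel Deletion: [hirtudado] → [hrtdado]
2 Progressive Voicing Assimilation: [hrtdado] → [hrttado]
3 Stop Lenition: [hrttado] → [hrttazo]
4 Cluster Epenthesis: no change — [hrttazo]
5 Geminate Reduction: [hrttazo] → [hrtazo]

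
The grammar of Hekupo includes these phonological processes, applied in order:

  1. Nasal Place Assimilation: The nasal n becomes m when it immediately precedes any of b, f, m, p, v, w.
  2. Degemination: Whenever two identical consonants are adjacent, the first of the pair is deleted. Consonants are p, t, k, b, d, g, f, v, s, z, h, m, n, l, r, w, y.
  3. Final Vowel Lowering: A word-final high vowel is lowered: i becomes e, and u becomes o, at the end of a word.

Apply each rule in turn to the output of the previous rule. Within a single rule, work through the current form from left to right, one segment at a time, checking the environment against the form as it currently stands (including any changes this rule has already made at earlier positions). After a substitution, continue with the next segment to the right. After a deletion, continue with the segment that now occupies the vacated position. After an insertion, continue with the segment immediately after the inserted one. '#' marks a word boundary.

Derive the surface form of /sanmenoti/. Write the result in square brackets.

1 Nasal Place Assimilation: [sanmenoti] → [sammenoti]
2 Degemination: [sammenoti] → [samenoti]
3 Final Vowel Lowering: [samenoti] → [samenote]

[samenote]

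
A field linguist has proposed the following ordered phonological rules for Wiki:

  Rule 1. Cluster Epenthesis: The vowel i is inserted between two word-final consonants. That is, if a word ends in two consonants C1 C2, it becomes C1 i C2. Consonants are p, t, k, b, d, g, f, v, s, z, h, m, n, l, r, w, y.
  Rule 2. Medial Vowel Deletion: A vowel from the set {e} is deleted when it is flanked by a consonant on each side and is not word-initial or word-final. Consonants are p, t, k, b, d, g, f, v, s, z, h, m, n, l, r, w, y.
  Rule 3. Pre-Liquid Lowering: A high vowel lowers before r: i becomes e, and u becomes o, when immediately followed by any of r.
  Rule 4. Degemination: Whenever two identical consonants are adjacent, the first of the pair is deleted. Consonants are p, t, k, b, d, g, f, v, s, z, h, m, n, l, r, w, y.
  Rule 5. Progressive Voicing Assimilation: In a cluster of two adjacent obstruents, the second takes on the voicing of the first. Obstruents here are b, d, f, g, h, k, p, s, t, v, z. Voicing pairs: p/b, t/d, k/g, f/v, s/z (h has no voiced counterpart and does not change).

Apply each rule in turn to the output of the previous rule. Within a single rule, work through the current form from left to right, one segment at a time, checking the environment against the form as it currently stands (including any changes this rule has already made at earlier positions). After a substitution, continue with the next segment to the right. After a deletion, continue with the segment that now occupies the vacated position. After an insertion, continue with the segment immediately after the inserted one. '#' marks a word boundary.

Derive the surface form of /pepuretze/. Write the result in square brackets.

[portse]

Rule 1 Cluster Epenthesis: no change — [pepuretze]
Rule 2 Medial Vowel Deletion: [pepuretze] → [ppurtze]
Rule 3 Pre-Liquid Lowering: [ppurtze] → [pportze]
Rule 4 Degemination: [pportze] → [portze]
Rule 5 Progressive Voicing Assimilation: [portze] → [portse]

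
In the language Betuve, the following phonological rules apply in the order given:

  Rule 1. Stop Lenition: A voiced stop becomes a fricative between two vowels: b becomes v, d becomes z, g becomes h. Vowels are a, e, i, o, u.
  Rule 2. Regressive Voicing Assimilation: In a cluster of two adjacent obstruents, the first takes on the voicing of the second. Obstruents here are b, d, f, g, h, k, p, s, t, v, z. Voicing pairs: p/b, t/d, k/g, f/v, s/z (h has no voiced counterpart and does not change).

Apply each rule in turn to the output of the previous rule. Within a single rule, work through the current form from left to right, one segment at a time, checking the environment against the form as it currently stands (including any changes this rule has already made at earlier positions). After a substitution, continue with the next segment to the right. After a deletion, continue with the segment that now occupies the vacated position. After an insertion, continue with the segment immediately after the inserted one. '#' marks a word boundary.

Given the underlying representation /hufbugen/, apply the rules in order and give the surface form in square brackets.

Rule 1 Stop Lenition: [hufbugen] → [hufbuhen]
Rule 2 Regressive Voicing Assimilation: [hufbuhen] → [huvbuhen]

[huvbuhen]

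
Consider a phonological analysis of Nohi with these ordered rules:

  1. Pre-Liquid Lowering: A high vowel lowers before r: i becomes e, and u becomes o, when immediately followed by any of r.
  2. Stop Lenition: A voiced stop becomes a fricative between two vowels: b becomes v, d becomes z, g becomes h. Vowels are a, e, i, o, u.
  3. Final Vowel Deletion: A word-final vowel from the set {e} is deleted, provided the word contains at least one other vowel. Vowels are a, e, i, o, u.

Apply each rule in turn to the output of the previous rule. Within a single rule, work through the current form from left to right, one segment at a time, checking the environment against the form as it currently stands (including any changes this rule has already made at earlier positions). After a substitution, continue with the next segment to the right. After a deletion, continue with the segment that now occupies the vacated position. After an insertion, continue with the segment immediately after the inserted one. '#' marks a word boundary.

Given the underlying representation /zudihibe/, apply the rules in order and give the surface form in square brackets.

[zuzihiv]

1 Pre-Liquid Lowering: no change — [zudihibe]
2 Stop Lenition: [zudihibe] → [zuzihive]
3 Final Vowel Deletion: [zuzihive] → [zuzihiv]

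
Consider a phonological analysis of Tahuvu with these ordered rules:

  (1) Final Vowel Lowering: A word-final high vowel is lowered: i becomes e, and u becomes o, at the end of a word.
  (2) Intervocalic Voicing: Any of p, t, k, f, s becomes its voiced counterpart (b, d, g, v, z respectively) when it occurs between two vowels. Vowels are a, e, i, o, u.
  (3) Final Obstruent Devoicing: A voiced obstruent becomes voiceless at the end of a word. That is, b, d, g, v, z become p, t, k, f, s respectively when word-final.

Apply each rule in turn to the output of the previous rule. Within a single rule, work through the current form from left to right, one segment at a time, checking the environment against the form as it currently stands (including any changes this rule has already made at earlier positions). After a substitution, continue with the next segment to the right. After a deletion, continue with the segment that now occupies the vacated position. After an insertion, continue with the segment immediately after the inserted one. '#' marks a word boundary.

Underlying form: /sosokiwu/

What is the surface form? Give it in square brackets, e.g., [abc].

(1) Final Vowel Lowering: [sosokiwu] → [sosokiwo]
(2) Intervocalic Voicing: [sosokiwo] → [sozogiwo]
(3) Final Obstruent Devoicing: no change — [sozogiwo]

[sozogiwo]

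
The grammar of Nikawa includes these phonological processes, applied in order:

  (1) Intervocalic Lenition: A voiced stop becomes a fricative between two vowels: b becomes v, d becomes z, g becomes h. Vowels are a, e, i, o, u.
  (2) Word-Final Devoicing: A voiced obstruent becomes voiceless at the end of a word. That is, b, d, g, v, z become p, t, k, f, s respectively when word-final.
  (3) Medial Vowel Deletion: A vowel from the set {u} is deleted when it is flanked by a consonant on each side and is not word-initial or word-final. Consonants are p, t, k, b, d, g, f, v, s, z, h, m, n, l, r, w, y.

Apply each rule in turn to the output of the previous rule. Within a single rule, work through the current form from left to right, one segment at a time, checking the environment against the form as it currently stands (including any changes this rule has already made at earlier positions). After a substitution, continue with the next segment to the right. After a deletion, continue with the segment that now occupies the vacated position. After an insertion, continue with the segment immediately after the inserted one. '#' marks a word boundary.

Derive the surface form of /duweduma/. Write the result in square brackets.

[dwezma]

(1) Intervocalic Lenition: [duweduma] → [duwezuma]
(2) Word-Final Devoicing: no change — [duwezuma]
(3) Medial Vowel Deletion: [duwezuma] → [dwezma]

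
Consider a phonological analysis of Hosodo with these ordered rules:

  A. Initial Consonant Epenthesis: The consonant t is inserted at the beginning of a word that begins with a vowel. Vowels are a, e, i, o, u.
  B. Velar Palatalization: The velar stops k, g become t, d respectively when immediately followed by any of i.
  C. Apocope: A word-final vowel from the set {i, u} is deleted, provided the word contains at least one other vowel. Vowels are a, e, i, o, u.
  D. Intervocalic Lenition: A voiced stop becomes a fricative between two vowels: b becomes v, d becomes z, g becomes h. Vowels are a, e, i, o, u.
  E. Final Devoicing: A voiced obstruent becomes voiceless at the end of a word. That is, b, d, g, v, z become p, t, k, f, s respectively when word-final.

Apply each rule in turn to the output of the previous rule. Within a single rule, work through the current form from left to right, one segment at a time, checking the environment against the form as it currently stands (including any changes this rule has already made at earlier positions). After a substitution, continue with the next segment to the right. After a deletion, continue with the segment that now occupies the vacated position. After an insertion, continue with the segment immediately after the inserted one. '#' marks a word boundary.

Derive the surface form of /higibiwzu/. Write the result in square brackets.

A Initial Consonant Epenthesis: no change — [higibiwzu]
B Velar Palatalization: [higibiwzu] → [hidibiwzu]
C Apocope: [hidibiwzu] → [hidibiwz]
D Intervocalic Lenition: [hidibiwz] → [hiziviwz]
E Final Devoicing: [hiziviwz] → [hiziviws]

[hiziviws]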